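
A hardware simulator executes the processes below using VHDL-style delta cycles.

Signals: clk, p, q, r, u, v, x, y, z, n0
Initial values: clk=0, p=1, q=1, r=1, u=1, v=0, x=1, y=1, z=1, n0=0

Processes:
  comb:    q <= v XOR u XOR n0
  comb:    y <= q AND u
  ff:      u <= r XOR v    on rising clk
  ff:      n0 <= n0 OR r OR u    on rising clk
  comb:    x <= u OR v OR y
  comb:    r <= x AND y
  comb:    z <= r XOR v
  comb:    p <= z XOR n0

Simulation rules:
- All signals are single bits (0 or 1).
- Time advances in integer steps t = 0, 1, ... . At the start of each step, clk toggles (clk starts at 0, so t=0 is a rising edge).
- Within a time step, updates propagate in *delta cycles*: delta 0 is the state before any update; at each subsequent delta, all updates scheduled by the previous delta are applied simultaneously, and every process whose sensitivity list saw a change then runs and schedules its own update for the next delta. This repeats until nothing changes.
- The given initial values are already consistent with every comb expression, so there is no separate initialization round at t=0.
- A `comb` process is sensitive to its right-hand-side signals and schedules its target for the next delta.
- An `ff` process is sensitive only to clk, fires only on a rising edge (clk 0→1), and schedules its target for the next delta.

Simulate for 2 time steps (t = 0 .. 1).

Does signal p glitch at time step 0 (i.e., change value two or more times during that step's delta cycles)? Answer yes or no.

yes

[bits: n0,r,q,p,clk,u,y,z,x,v]
t=0: Δ0=0111011110 Δ1=0111111110 Δ2=1111111110 Δ3=1100111110 Δ4=1100110110 Δ5=1000110110 Δ6=1000110010 Δ7=1001110010 | 7Δ
t=1: Δ0=1001110010 Δ1=1001010010 | 1Δ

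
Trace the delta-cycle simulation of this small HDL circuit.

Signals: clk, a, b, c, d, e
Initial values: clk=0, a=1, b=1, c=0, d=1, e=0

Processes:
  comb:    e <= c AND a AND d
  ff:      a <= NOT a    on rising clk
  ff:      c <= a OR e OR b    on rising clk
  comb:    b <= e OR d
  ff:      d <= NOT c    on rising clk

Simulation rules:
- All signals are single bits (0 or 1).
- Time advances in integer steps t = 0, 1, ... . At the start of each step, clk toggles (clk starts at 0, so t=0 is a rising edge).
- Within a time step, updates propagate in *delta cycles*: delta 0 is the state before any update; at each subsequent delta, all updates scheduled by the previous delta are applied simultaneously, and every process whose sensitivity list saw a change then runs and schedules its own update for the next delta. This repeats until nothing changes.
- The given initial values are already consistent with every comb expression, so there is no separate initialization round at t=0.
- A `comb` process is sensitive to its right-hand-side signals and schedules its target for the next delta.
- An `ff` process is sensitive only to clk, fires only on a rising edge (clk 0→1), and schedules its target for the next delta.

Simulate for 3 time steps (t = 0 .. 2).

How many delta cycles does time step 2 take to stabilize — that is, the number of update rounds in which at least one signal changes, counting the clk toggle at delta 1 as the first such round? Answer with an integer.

3

t0.Δ0 b=1 d=1 c=0 clk=0 e=0 a=1
t0.Δ1 b=1 d=1 c=0 clk=1 e=0 a=1
t0.Δ2 b=1 d=1 c=1 clk=1 e=0 a=0
t1.Δ0 b=1 d=1 c=1 clk=1 e=0 a=0
t1.Δ1 b=1 d=1 c=1 clk=0 e=0 a=0
t2.Δ0 b=1 d=1 c=1 clk=0 e=0 a=0
t2.Δ1 b=1 d=1 c=1 clk=1 e=0 a=0
t2.Δ2 b=1 d=0 c=1 clk=1 e=0 a=1
t2.Δ3 b=0 d=0 c=1 clk=1 e=0 a=1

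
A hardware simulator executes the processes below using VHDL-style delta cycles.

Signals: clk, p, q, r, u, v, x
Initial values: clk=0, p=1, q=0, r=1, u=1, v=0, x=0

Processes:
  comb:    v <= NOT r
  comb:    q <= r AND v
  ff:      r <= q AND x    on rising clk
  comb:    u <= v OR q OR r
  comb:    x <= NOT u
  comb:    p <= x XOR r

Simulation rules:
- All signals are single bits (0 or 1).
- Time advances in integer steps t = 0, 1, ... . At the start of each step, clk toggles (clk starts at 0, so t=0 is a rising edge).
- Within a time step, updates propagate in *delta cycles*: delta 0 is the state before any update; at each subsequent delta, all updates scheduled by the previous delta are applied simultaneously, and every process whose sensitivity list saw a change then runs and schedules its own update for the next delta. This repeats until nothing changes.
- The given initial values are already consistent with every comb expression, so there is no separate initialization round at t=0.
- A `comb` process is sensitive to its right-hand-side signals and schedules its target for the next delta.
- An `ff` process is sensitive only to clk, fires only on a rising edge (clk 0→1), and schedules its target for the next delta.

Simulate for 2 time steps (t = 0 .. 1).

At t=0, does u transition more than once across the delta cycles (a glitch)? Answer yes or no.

t0.Δ0 q=0 v=0 p=1 x=0 u=1 clk=0 r=1
t0.Δ1 q=0 v=0 p=1 x=0 u=1 clk=1 r=1
t0.Δ2 q=0 v=0 p=1 x=0 u=1 clk=1 r=0
t0.Δ3 q=0 v=1 p=0 x=0 u=0 clk=1 r=0
t0.Δ4 q=0 v=1 p=0 x=1 u=1 clk=1 r=0
t0.Δ5 q=0 v=1 p=1 x=0 u=1 clk=1 r=0
t0.Δ6 q=0 v=1 p=0 x=0 u=1 clk=1 r=0
t1.Δ0 q=0 v=1 p=0 x=0 u=1 clk=1 r=0
t1.Δ1 q=0 v=1 p=0 x=0 u=1 clk=0 r=0

yes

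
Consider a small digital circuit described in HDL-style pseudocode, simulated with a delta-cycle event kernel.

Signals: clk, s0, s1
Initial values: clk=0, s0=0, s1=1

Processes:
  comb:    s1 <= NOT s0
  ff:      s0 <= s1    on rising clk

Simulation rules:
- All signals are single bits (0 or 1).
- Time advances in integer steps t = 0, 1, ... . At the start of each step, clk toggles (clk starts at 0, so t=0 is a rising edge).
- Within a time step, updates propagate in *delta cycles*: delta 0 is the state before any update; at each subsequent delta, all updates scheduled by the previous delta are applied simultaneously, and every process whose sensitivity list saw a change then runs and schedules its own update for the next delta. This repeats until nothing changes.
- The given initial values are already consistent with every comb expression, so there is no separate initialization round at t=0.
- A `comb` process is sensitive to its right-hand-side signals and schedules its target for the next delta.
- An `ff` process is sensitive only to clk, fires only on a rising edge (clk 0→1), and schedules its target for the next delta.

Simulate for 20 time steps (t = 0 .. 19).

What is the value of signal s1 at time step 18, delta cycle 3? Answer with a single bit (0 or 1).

1

[bits: clk,s0,s1]
t=0: Δ0=001 Δ1=101 Δ2=111 Δ3=110 | 3Δ
t=1: Δ0=110 Δ1=010 | 1Δ
t=2: Δ0=010 Δ1=110 Δ2=100 Δ3=101 | 3Δ
t=3: Δ0=101 Δ1=001 | 1Δ
t=4: Δ0=001 Δ1=101 Δ2=111 Δ3=110 | 3Δ
t=5: Δ0=110 Δ1=010 | 1Δ
t=6: Δ0=010 Δ1=110 Δ2=100 Δ3=101 | 3Δ
t=7: Δ0=101 Δ1=001 | 1Δ
t=8: Δ0=001 Δ1=101 Δ2=111 Δ3=110 | 3Δ
t=9: Δ0=110 Δ1=010 | 1Δ
t=10: Δ0=010 Δ1=110 Δ2=100 Δ3=101 | 3Δ
t=11: Δ0=101 Δ1=001 | 1Δ
t=12: Δ0=001 Δ1=101 Δ2=111 Δ3=110 | 3Δ
t=13: Δ0=110 Δ1=010 | 1Δ
t=14: Δ0=010 Δ1=110 Δ2=100 Δ3=101 | 3Δ
t=15: Δ0=101 Δ1=001 | 1Δ
t=16: Δ0=001 Δ1=101 Δ2=111 Δ3=110 | 3Δ
t=17: Δ0=110 Δ1=010 | 1Δ
t=18: Δ0=010 Δ1=110 Δ2=100 Δ3=101 | 3Δ
t=19: Δ0=101 Δ1=001 | 1Δ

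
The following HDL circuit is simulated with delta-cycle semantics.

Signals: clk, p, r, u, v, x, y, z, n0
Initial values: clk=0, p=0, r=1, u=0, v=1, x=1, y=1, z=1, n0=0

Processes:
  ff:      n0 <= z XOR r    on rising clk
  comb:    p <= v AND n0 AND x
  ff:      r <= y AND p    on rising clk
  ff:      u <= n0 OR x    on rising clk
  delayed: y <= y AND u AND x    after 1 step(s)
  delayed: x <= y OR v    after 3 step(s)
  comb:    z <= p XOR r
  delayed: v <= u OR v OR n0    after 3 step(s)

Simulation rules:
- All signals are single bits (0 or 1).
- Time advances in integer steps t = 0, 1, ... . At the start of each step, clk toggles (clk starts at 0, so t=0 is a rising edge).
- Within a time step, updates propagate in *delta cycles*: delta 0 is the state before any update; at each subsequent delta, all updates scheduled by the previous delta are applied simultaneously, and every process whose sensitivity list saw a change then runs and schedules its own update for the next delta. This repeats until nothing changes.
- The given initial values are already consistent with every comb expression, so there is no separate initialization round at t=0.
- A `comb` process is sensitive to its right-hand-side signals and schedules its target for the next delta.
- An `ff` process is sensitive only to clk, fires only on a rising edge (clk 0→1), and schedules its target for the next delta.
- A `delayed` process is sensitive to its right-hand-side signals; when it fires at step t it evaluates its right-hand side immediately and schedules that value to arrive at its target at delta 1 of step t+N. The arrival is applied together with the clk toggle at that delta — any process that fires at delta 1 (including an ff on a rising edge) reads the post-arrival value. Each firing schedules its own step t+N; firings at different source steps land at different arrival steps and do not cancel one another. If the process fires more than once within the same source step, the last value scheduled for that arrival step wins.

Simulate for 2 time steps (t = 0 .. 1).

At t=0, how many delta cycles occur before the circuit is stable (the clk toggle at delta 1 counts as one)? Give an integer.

3

t0.Δ0 z=1 u=0 p=0 r=1 n0=0 y=1 clk=0 v=1 x=1
t0.Δ1 z=1 u=0 p=0 r=1 n0=0 y=1 clk=1 v=1 x=1
t0.Δ2 z=1 u=1 p=0 r=0 n0=0 y=1 clk=1 v=1 x=1
t0.Δ3 z=0 u=1 p=0 r=0 n0=0 y=1 clk=1 v=1 x=1
t1.Δ0 z=0 u=1 p=0 r=0 n0=0 y=1 clk=1 v=1 x=1
t1.Δ1 z=0 u=1 p=0 r=0 n0=0 y=1 clk=0 v=1 x=1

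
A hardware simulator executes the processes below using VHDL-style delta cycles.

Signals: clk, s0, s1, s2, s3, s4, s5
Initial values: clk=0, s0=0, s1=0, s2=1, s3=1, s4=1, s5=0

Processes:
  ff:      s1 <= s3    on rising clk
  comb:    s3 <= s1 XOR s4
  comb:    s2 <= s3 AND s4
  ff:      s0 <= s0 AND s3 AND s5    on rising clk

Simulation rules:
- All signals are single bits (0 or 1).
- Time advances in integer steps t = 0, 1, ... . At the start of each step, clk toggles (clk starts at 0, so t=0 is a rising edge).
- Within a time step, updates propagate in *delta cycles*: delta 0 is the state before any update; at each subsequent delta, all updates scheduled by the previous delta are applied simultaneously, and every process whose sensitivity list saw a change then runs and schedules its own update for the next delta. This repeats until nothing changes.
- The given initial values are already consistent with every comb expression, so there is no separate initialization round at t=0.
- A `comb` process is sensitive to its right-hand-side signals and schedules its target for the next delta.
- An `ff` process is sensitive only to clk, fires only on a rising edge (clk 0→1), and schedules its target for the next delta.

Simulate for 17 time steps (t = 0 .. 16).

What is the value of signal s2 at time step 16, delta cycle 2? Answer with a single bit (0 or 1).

t0.Δ0 s4=1 s5=0 s1=0 s2=1 clk=0 s3=1 s0=0
t0.Δ1 s4=1 s5=0 s1=0 s2=1 clk=1 s3=1 s0=0
t0.Δ2 s4=1 s5=0 s1=1 s2=1 clk=1 s3=1 s0=0
t0.Δ3 s4=1 s5=0 s1=1 s2=1 clk=1 s3=0 s0=0
t0.Δ4 s4=1 s5=0 s1=1 s2=0 clk=1 s3=0 s0=0
t1.Δ0 s4=1 s5=0 s1=1 s2=0 clk=1 s3=0 s0=0
t1.Δ1 s4=1 s5=0 s1=1 s2=0 clk=0 s3=0 s0=0
t2.Δ0 s4=1 s5=0 s1=1 s2=0 clk=0 s3=0 s0=0
t2.Δ1 s4=1 s5=0 s1=1 s2=0 clk=1 s3=0 s0=0
t2.Δ2 s4=1 s5=0 s1=0 s2=0 clk=1 s3=0 s0=0
t2.Δ3 s4=1 s5=0 s1=0 s2=0 clk=1 s3=1 s0=0
t2.Δ4 s4=1 s5=0 s1=0 s2=1 clk=1 s3=1 s0=0
t3.Δ0 s4=1 s5=0 s1=0 s2=1 clk=1 s3=1 s0=0
t3.Δ1 s4=1 s5=0 s1=0 s2=1 clk=0 s3=1 s0=0
t4.Δ0 s4=1 s5=0 s1=0 s2=1 clk=0 s3=1 s0=0
t4.Δ1 s4=1 s5=0 s1=0 s2=1 clk=1 s3=1 s0=0
t4.Δ2 s4=1 s5=0 s1=1 s2=1 clk=1 s3=1 s0=0
t4.Δ3 s4=1 s5=0 s1=1 s2=1 clk=1 s3=0 s0=0
t4.Δ4 s4=1 s5=0 s1=1 s2=0 clk=1 s3=0 s0=0
t5.Δ0 s4=1 s5=0 s1=1 s2=0 clk=1 s3=0 s0=0
t5.Δ1 s4=1 s5=0 s1=1 s2=0 clk=0 s3=0 s0=0
t6.Δ0 s4=1 s5=0 s1=1 s2=0 clk=0 s3=0 s0=0
t6.Δ1 s4=1 s5=0 s1=1 s2=0 clk=1 s3=0 s0=0
t6.Δ2 s4=1 s5=0 s1=0 s2=0 clk=1 s3=0 s0=0
t6.Δ3 s4=1 s5=0 s1=0 s2=0 clk=1 s3=1 s0=0
t6.Δ4 s4=1 s5=0 s1=0 s2=1 clk=1 s3=1 s0=0
t7.Δ0 s4=1 s5=0 s1=0 s2=1 clk=1 s3=1 s0=0
t7.Δ1 s4=1 s5=0 s1=0 s2=1 clk=0 s3=1 s0=0
t8.Δ0 s4=1 s5=0 s1=0 s2=1 clk=0 s3=1 s0=0
t8.Δ1 s4=1 s5=0 s1=0 s2=1 clk=1 s3=1 s0=0
t8.Δ2 s4=1 s5=0 s1=1 s2=1 clk=1 s3=1 s0=0
t8.Δ3 s4=1 s5=0 s1=1 s2=1 clk=1 s3=0 s0=0
t8.Δ4 s4=1 s5=0 s1=1 s2=0 clk=1 s3=0 s0=0
t9.Δ0 s4=1 s5=0 s1=1 s2=0 clk=1 s3=0 s0=0
t9.Δ1 s4=1 s5=0 s1=1 s2=0 clk=0 s3=0 s0=0
t10.Δ0 s4=1 s5=0 s1=1 s2=0 clk=0 s3=0 s0=0
t10.Δ1 s4=1 s5=0 s1=1 s2=0 clk=1 s3=0 s0=0
t10.Δ2 s4=1 s5=0 s1=0 s2=0 clk=1 s3=0 s0=0
t10.Δ3 s4=1 s5=0 s1=0 s2=0 clk=1 s3=1 s0=0
t10.Δ4 s4=1 s5=0 s1=0 s2=1 clk=1 s3=1 s0=0
t11.Δ0 s4=1 s5=0 s1=0 s2=1 clk=1 s3=1 s0=0
t11.Δ1 s4=1 s5=0 s1=0 s2=1 clk=0 s3=1 s0=0
t12.Δ0 s4=1 s5=0 s1=0 s2=1 clk=0 s3=1 s0=0
t12.Δ1 s4=1 s5=0 s1=0 s2=1 clk=1 s3=1 s0=0
t12.Δ2 s4=1 s5=0 s1=1 s2=1 clk=1 s3=1 s0=0
t12.Δ3 s4=1 s5=0 s1=1 s2=1 clk=1 s3=0 s0=0
t12.Δ4 s4=1 s5=0 s1=1 s2=0 clk=1 s3=0 s0=0
t13.Δ0 s4=1 s5=0 s1=1 s2=0 clk=1 s3=0 s0=0
t13.Δ1 s4=1 s5=0 s1=1 s2=0 clk=0 s3=0 s0=0
t14.Δ0 s4=1 s5=0 s1=1 s2=0 clk=0 s3=0 s0=0
t14.Δ1 s4=1 s5=0 s1=1 s2=0 clk=1 s3=0 s0=0
t14.Δ2 s4=1 s5=0 s1=0 s2=0 clk=1 s3=0 s0=0
t14.Δ3 s4=1 s5=0 s1=0 s2=0 clk=1 s3=1 s0=0
t14.Δ4 s4=1 s5=0 s1=0 s2=1 clk=1 s3=1 s0=0
t15.Δ0 s4=1 s5=0 s1=0 s2=1 clk=1 s3=1 s0=0
t15.Δ1 s4=1 s5=0 s1=0 s2=1 clk=0 s3=1 s0=0
t16.Δ0 s4=1 s5=0 s1=0 s2=1 clk=0 s3=1 s0=0
t16.Δ1 s4=1 s5=0 s1=0 s2=1 clk=1 s3=1 s0=0
t16.Δ2 s4=1 s5=0 s1=1 s2=1 clk=1 s3=1 s0=0
t16.Δ3 s4=1 s5=0 s1=1 s2=1 clk=1 s3=0 s0=0
t16.Δ4 s4=1 s5=0 s1=1 s2=0 clk=1 s3=0 s0=0

1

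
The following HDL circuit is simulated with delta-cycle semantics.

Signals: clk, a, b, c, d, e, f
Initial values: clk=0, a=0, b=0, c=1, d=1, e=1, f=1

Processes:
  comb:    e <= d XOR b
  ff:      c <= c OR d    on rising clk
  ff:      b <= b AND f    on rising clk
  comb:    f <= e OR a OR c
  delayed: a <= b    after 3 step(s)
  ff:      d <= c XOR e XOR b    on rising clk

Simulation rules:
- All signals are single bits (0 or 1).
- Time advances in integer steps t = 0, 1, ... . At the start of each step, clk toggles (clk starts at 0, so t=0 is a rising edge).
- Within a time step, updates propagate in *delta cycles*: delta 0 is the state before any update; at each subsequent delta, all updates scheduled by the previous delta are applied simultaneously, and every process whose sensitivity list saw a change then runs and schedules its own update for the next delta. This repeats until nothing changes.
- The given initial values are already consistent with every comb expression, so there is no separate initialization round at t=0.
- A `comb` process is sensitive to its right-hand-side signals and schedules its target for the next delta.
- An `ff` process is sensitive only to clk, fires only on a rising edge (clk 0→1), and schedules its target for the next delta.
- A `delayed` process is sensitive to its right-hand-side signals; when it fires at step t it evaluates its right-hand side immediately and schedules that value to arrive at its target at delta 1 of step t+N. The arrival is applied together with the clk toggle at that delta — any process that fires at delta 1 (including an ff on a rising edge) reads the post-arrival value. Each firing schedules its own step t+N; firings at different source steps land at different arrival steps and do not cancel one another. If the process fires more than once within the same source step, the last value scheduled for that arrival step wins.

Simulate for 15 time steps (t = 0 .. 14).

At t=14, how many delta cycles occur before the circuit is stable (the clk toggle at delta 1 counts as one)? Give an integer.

t=0 Δ0: b=0 a=0 d=1 f=1 e=1 clk=0 c=1
  Δ1: clk:0→1
  Δ2: d:1→0
  Δ3: e:1→0
  (3Δ to stable)
t=1 Δ0: b=0 a=0 d=0 f=1 e=0 clk=1 c=1
  Δ1: clk:1→0
  (1Δ to stable)
t=2 Δ0: b=0 a=0 d=0 f=1 e=0 clk=0 c=1
  Δ1: clk:0→1
  Δ2: d:0→1
  Δ3: e:0→1
  (3Δ to stable)
t=3 Δ0: b=0 a=0 d=1 f=1 e=1 clk=1 c=1
  Δ1: clk:1→0
  (1Δ to stable)
t=4 Δ0: b=0 a=0 d=1 f=1 e=1 clk=0 c=1
  Δ1: clk:0→1
  Δ2: d:1→0
  Δ3: e:1→0
  (3Δ to stable)
t=5 Δ0: b=0 a=0 d=0 f=1 e=0 clk=1 c=1
  Δ1: clk:1→0
  (1Δ to stable)
t=6 Δ0: b=0 a=0 d=0 f=1 e=0 clk=0 c=1
  Δ1: clk:0→1
  Δ2: d:0→1
  Δ3: e:0→1
  (3Δ to stable)
t=7 Δ0: b=0 a=0 d=1 f=1 e=1 clk=1 c=1
  Δ1: clk:1→0
  (1Δ to stable)
t=8 Δ0: b=0 a=0 d=1 f=1 e=1 clk=0 c=1
  Δ1: clk:0→1
  Δ2: d:1→0
  Δ3: e:1→0
  (3Δ to stable)
t=9 Δ0: b=0 a=0 d=0 f=1 e=0 clk=1 c=1
  Δ1: clk:1→0
  (1Δ to stable)
t=10 Δ0: b=0 a=0 d=0 f=1 e=0 clk=0 c=1
  Δ1: clk:0→1
  Δ2: d:0→1
  Δ3: e:0→1
  (3Δ to stable)
t=11 Δ0: b=0 a=0 d=1 f=1 e=1 clk=1 c=1
  Δ1: clk:1→0
  (1Δ to stable)
t=12 Δ0: b=0 a=0 d=1 f=1 e=1 clk=0 c=1
  Δ1: clk:0→1
  Δ2: d:1→0
  Δ3: e:1→0
  (3Δ to stable)
t=13 Δ0: b=0 a=0 d=0 f=1 e=0 clk=1 c=1
  Δ1: clk:1→0
  (1Δ to stable)
t=14 Δ0: b=0 a=0 d=0 f=1 e=0 clk=0 c=1
  Δ1: clk:0→1
  Δ2: d:0→1
  Δ3: e:0→1
  (3Δ to stable)

3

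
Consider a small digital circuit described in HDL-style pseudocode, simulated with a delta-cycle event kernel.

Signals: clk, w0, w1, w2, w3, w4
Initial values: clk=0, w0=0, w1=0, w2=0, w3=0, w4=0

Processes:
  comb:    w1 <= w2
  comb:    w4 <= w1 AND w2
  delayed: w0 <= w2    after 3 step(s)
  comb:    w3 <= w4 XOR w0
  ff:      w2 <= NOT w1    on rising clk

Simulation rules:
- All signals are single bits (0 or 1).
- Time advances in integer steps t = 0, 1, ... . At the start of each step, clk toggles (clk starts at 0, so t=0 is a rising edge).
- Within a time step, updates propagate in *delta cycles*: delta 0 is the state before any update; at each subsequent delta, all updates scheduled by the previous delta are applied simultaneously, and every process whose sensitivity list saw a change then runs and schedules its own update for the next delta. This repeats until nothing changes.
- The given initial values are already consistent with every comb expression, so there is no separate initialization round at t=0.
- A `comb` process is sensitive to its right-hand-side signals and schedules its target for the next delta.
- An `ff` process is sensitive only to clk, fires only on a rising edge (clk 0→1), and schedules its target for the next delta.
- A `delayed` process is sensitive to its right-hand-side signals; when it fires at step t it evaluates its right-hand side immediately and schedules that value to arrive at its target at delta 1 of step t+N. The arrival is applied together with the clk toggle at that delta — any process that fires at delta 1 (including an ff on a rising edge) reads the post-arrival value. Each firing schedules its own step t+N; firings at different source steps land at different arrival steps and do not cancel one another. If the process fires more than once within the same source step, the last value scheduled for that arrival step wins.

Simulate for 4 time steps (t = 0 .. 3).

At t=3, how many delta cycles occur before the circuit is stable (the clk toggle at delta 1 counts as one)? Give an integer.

2

t=0 Δ0: w3=0 w1=0 clk=0 w2=0 w4=0 w0=0
  Δ1: clk:0→1
  Δ2: w2:0→1
  Δ3: w1:0→1
  Δ4: w4:0→1
  Δ5: w3:0→1
  (5Δ to stable)
t=1 Δ0: w3=1 w1=1 clk=1 w2=1 w4=1 w0=0
  Δ1: clk:1→0
  (1Δ to stable)
t=2 Δ0: w3=1 w1=1 clk=0 w2=1 w4=1 w0=0
  Δ1: clk:0→1
  Δ2: w2:1→0
  Δ3: w1:1→0, w4:1→0
  Δ4: w3:1→0
  (4Δ to stable)
t=3 Δ0: w3=0 w1=0 clk=1 w2=0 w4=0 w0=0
  Δ1: clk:1→0, w0:0→1
  Δ2: w3:0→1
  (2Δ to stable)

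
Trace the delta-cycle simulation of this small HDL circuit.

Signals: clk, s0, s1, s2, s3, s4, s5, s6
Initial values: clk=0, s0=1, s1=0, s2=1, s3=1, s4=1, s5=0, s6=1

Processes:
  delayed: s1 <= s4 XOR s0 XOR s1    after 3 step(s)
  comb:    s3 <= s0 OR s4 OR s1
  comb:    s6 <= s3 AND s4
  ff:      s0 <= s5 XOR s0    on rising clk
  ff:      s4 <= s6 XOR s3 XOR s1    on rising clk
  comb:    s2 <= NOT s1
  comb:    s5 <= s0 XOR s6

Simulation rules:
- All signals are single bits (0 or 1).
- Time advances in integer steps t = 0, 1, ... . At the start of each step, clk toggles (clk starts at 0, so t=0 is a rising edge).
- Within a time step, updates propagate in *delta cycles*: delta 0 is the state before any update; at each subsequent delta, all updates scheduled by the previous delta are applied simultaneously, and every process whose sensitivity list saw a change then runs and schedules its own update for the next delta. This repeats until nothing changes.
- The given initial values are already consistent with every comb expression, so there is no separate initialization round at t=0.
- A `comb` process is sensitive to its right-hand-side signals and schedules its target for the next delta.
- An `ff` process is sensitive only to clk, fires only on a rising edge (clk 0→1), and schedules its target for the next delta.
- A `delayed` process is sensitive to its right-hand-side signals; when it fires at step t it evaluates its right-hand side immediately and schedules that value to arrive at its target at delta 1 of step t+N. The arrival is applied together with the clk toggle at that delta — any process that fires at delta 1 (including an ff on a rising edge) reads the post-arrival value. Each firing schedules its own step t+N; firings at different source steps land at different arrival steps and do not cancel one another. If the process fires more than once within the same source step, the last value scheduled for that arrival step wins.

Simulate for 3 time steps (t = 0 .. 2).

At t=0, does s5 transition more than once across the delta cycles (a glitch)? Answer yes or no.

no

t0.Δ0 s0=1 s3=1 s6=1 s5=0 s2=1 s4=1 s1=0 clk=0
t0.Δ1 s0=1 s3=1 s6=1 s5=0 s2=1 s4=1 s1=0 clk=1
t0.Δ2 s0=1 s3=1 s6=1 s5=0 s2=1 s4=0 s1=0 clk=1
t0.Δ3 s0=1 s3=1 s6=0 s5=0 s2=1 s4=0 s1=0 clk=1
t0.Δ4 s0=1 s3=1 s6=0 s5=1 s2=1 s4=0 s1=0 clk=1
t1.Δ0 s0=1 s3=1 s6=0 s5=1 s2=1 s4=0 s1=0 clk=1
t1.Δ1 s0=1 s3=1 s6=0 s5=1 s2=1 s4=0 s1=0 clk=0
t2.Δ0 s0=1 s3=1 s6=0 s5=1 s2=1 s4=0 s1=0 clk=0
t2.Δ1 s0=1 s3=1 s6=0 s5=1 s2=1 s4=0 s1=0 clk=1
t2.Δ2 s0=0 s3=1 s6=0 s5=1 s2=1 s4=1 s1=0 clk=1
t2.Δ3 s0=0 s3=1 s6=1 s5=0 s2=1 s4=1 s1=0 clk=1
t2.Δ4 s0=0 s3=1 s6=1 s5=1 s2=1 s4=1 s1=0 clk=1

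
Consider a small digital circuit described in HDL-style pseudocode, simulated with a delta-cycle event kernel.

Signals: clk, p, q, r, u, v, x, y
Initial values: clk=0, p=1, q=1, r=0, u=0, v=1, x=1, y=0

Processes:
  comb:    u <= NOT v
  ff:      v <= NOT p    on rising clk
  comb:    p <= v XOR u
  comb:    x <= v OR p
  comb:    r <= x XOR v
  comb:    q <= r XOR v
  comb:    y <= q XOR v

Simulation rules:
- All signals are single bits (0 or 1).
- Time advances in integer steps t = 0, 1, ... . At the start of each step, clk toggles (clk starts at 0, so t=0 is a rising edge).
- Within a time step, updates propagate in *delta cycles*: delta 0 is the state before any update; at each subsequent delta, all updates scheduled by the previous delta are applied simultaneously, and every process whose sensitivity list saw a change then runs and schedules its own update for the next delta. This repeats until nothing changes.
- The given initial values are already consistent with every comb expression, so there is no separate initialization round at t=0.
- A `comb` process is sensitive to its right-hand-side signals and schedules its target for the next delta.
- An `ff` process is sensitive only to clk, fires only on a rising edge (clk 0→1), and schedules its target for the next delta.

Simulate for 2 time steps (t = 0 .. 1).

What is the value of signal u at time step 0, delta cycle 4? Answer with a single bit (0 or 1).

1

t=0 Δ0: v=1 p=1 r=0 clk=0 u=0 x=1 q=1 y=0
  Δ1: clk:0→1
  Δ2: v:1→0
  Δ3: p:1→0, r:0→1, u:0→1, q:1→0, y:0→1
  Δ4: p:0→1, x:1→0, q:0→1, y:1→0
  Δ5: r:1→0, x:0→1, y:0→1
  Δ6: r:0→1, q:1→0
  Δ7: q:0→1, y:1→0
  Δ8: y:0→1
  (8Δ to stable)
t=1 Δ0: v=0 p=1 r=1 clk=1 u=1 x=1 q=1 y=1
  Δ1: clk:1→0
  (1Δ to stable)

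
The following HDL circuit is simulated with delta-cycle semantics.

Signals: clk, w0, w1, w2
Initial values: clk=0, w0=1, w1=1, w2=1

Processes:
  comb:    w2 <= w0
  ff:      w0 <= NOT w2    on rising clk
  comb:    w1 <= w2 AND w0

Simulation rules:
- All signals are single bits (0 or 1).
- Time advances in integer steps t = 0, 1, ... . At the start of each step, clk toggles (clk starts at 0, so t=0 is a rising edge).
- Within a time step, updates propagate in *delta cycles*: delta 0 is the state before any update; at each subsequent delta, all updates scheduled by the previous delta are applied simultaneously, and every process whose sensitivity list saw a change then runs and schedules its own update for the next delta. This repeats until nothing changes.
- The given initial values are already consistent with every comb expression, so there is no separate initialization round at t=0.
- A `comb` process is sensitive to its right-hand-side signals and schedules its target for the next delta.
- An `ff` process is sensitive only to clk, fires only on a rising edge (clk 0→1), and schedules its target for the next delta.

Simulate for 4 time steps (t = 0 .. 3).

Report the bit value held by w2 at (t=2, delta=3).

t=0 Δ0: w1=1 w0=1 clk=0 w2=1
  Δ1: clk:0→1
  Δ2: w0:1→0
  Δ3: w1:1→0, w2:1→0
  (3Δ to stable)
t=1 Δ0: w1=0 w0=0 clk=1 w2=0
  Δ1: clk:1→0
  (1Δ to stable)
t=2 Δ0: w1=0 w0=0 clk=0 w2=0
  Δ1: clk:0→1
  Δ2: w0:0→1
  Δ3: w2:0→1
  Δ4: w1:0→1
  (4Δ to stable)
t=3 Δ0: w1=1 w0=1 clk=1 w2=1
  Δ1: clk:1→0
  (1Δ to stable)

1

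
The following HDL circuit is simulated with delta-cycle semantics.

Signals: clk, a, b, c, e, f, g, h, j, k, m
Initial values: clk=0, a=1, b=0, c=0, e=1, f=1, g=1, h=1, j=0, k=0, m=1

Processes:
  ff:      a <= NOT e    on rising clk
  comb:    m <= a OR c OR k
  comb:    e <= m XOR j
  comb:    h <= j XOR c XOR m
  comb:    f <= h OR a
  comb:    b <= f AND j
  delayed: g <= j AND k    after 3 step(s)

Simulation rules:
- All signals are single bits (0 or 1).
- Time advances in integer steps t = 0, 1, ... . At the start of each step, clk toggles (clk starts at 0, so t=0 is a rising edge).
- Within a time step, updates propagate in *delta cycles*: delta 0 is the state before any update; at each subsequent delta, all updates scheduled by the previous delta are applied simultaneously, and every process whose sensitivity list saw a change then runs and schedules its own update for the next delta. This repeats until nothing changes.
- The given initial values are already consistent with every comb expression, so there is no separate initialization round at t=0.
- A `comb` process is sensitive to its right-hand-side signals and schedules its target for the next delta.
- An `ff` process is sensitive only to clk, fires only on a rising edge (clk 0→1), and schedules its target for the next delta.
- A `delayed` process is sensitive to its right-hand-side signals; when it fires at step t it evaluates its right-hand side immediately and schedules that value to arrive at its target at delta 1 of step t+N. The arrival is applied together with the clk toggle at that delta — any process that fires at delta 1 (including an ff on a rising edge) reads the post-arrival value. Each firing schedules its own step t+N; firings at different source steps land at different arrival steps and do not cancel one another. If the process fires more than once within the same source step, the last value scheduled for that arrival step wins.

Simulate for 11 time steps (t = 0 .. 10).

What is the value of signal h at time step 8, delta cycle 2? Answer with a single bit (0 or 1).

t=0 Δ0: a=1 g=1 j=0 clk=0 e=1 h=1 c=0 k=0 m=1 b=0 f=1
  Δ1: clk:0→1
  Δ2: a:1→0
  Δ3: m:1→0
  Δ4: e:1→0, h:1→0
  Δ5: f:1→0
  (5Δ to stable)
t=1 Δ0: a=0 g=1 j=0 clk=1 e=0 h=0 c=0 k=0 m=0 b=0 f=0
  Δ1: clk:1→0
  (1Δ to stable)
t=2 Δ0: a=0 g=1 j=0 clk=0 e=0 h=0 c=0 k=0 m=0 b=0 f=0
  Δ1: clk:0→1
  Δ2: a:0→1
  Δ3: m:0→1, f:0→1
  Δ4: e:0→1, h:0→1
  (4Δ to stable)
t=3 Δ0: a=1 g=1 j=0 clk=1 e=1 h=1 c=0 k=0 m=1 b=0 f=1
  Δ1: clk:1→0
  (1Δ to stable)
t=4 Δ0: a=1 g=1 j=0 clk=0 e=1 h=1 c=0 k=0 m=1 b=0 f=1
  Δ1: clk:0→1
  Δ2: a:1→0
  Δ3: m:1→0
  Δ4: e:1→0, h:1→0
  Δ5: f:1→0
  (5Δ to stable)
t=5 Δ0: a=0 g=1 j=0 clk=1 e=0 h=0 c=0 k=0 m=0 b=0 f=0
  Δ1: clk:1→0
  (1Δ to stable)
t=6 Δ0: a=0 g=1 j=0 clk=0 e=0 h=0 c=0 k=0 m=0 b=0 f=0
  Δ1: clk:0→1
  Δ2: a:0→1
  Δ3: m:0→1, f:0→1
  Δ4: e:0→1, h:0→1
  (4Δ to stable)
t=7 Δ0: a=1 g=1 j=0 clk=1 e=1 h=1 c=0 k=0 m=1 b=0 f=1
  Δ1: clk:1→0
  (1Δ to stable)
t=8 Δ0: a=1 g=1 j=0 clk=0 e=1 h=1 c=0 k=0 m=1 b=0 f=1
  Δ1: clk:0→1
  Δ2: a:1→0
  Δ3: m:1→0
  Δ4: e:1→0, h:1→0
  Δ5: f:1→0
  (5Δ to stable)
t=9 Δ0: a=0 g=1 j=0 clk=1 e=0 h=0 c=0 k=0 m=0 b=0 f=0
  Δ1: clk:1→0
  (1Δ to stable)
t=10 Δ0: a=0 g=1 j=0 clk=0 e=0 h=0 c=0 k=0 m=0 b=0 f=0
  Δ1: clk:0→1
  Δ2: a:0→1
  Δ3: m:0→1, f:0→1
  Δ4: e:0→1, h:0→1
  (4Δ to stable)

1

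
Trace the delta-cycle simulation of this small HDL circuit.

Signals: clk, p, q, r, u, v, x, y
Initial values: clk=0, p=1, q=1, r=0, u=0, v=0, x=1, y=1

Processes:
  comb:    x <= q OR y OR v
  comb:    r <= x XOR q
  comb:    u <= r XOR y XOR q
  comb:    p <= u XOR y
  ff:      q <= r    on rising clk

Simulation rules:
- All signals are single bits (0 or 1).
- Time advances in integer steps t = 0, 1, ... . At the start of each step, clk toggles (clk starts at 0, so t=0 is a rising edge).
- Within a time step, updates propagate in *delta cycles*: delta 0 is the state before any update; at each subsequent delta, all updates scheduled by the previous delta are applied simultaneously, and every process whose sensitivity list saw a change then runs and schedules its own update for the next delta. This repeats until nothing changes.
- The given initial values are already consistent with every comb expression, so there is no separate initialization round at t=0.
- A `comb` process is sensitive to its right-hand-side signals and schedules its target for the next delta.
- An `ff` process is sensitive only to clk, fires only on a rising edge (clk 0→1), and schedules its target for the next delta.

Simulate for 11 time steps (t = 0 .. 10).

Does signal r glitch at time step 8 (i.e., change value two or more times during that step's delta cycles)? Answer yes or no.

t0.Δ0 q=1 u=0 r=0 p=1 y=1 clk=0 x=1 v=0
t0.Δ1 q=1 u=0 r=0 p=1 y=1 clk=1 x=1 v=0
t0.Δ2 q=0 u=0 r=0 p=1 y=1 clk=1 x=1 v=0
t0.Δ3 q=0 u=1 r=1 p=1 y=1 clk=1 x=1 v=0
t0.Δ4 q=0 u=0 r=1 p=0 y=1 clk=1 x=1 v=0
t0.Δ5 q=0 u=0 r=1 p=1 y=1 clk=1 x=1 v=0
t1.Δ0 q=0 u=0 r=1 p=1 y=1 clk=1 x=1 v=0
t1.Δ1 q=0 u=0 r=1 p=1 y=1 clk=0 x=1 v=0
t2.Δ0 q=0 u=0 r=1 p=1 y=1 clk=0 x=1 v=0
t2.Δ1 q=0 u=0 r=1 p=1 y=1 clk=1 x=1 v=0
t2.Δ2 q=1 u=0 r=1 p=1 y=1 clk=1 x=1 v=0
t2.Δ3 q=1 u=1 r=0 p=1 y=1 clk=1 x=1 v=0
t2.Δ4 q=1 u=0 r=0 p=0 y=1 clk=1 x=1 v=0
t2.Δ5 q=1 u=0 r=0 p=1 y=1 clk=1 x=1 v=0
t3.Δ0 q=1 u=0 r=0 p=1 y=1 clk=1 x=1 v=0
t3.Δ1 q=1 u=0 r=0 p=1 y=1 clk=0 x=1 v=0
t4.Δ0 q=1 u=0 r=0 p=1 y=1 clk=0 x=1 v=0
t4.Δ1 q=1 u=0 r=0 p=1 y=1 clk=1 x=1 v=0
t4.Δ2 q=0 u=0 r=0 p=1 y=1 clk=1 x=1 v=0
t4.Δ3 q=0 u=1 r=1 p=1 y=1 clk=1 x=1 v=0
t4.Δ4 q=0 u=0 r=1 p=0 y=1 clk=1 x=1 v=0
t4.Δ5 q=0 u=0 r=1 p=1 y=1 clk=1 x=1 v=0
t5.Δ0 q=0 u=0 r=1 p=1 y=1 clk=1 x=1 v=0
t5.Δ1 q=0 u=0 r=1 p=1 y=1 clk=0 x=1 v=0
t6.Δ0 q=0 u=0 r=1 p=1 y=1 clk=0 x=1 v=0
t6.Δ1 q=0 u=0 r=1 p=1 y=1 clk=1 x=1 v=0
t6.Δ2 q=1 u=0 r=1 p=1 y=1 clk=1 x=1 v=0
t6.Δ3 q=1 u=1 r=0 p=1 y=1 clk=1 x=1 v=0
t6.Δ4 q=1 u=0 r=0 p=0 y=1 clk=1 x=1 v=0
t6.Δ5 q=1 u=0 r=0 p=1 y=1 clk=1 x=1 v=0
t7.Δ0 q=1 u=0 r=0 p=1 y=1 clk=1 x=1 v=0
t7.Δ1 q=1 u=0 r=0 p=1 y=1 clk=0 x=1 v=0
t8.Δ0 q=1 u=0 r=0 p=1 y=1 clk=0 x=1 v=0
t8.Δ1 q=1 u=0 r=0 p=1 y=1 clk=1 x=1 v=0
t8.Δ2 q=0 u=0 r=0 p=1 y=1 clk=1 x=1 v=0
t8.Δ3 q=0 u=1 r=1 p=1 y=1 clk=1 x=1 v=0
t8.Δ4 q=0 u=0 r=1 p=0 y=1 clk=1 x=1 v=0
t8.Δ5 q=0 u=0 r=1 p=1 y=1 clk=1 x=1 v=0
t9.Δ0 q=0 u=0 r=1 p=1 y=1 clk=1 x=1 v=0
t9.Δ1 q=0 u=0 r=1 p=1 y=1 clk=0 x=1 v=0
t10.Δ0 q=0 u=0 r=1 p=1 y=1 clk=0 x=1 v=0
t10.Δ1 q=0 u=0 r=1 p=1 y=1 clk=1 x=1 v=0
t10.Δ2 q=1 u=0 r=1 p=1 y=1 clk=1 x=1 v=0
t10.Δ3 q=1 u=1 r=0 p=1 y=1 clk=1 x=1 v=0
t10.Δ4 q=1 u=0 r=0 p=0 y=1 clk=1 x=1 v=0
t10.Δ5 q=1 u=0 r=0 p=1 y=1 clk=1 x=1 v=0

no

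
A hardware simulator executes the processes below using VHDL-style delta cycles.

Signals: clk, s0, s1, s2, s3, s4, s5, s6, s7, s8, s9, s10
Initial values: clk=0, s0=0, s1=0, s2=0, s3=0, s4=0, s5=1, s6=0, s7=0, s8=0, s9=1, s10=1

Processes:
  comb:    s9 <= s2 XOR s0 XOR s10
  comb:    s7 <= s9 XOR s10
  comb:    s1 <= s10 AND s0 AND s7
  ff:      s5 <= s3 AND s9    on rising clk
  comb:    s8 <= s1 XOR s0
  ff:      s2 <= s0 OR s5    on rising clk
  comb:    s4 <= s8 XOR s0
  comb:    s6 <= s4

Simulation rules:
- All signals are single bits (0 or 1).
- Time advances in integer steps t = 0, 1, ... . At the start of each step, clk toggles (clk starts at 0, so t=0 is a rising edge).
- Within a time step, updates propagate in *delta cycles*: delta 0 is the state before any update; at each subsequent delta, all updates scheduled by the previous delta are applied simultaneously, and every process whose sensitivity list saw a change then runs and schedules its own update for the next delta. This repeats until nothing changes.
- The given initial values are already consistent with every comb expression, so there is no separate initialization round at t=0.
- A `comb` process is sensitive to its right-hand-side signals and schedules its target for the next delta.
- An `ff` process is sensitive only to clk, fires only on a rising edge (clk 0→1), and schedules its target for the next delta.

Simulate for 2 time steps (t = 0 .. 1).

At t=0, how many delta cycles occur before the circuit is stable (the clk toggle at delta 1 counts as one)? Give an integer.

4

t=0 Δ0: s2=0 s5=1 s3=0 s4=0 s9=1 s8=0 s10=1 s7=0 s1=0 s6=0 clk=0 s0=0
  Δ1: clk:0→1
  Δ2: s2:0→1, s5:1→0
  Δ3: s9:1→0
  Δ4: s7:0→1
  (4Δ to stable)
t=1 Δ0: s2=1 s5=0 s3=0 s4=0 s9=0 s8=0 s10=1 s7=1 s1=0 s6=0 clk=1 s0=0
  Δ1: clk:1→0
  (1Δ to stable)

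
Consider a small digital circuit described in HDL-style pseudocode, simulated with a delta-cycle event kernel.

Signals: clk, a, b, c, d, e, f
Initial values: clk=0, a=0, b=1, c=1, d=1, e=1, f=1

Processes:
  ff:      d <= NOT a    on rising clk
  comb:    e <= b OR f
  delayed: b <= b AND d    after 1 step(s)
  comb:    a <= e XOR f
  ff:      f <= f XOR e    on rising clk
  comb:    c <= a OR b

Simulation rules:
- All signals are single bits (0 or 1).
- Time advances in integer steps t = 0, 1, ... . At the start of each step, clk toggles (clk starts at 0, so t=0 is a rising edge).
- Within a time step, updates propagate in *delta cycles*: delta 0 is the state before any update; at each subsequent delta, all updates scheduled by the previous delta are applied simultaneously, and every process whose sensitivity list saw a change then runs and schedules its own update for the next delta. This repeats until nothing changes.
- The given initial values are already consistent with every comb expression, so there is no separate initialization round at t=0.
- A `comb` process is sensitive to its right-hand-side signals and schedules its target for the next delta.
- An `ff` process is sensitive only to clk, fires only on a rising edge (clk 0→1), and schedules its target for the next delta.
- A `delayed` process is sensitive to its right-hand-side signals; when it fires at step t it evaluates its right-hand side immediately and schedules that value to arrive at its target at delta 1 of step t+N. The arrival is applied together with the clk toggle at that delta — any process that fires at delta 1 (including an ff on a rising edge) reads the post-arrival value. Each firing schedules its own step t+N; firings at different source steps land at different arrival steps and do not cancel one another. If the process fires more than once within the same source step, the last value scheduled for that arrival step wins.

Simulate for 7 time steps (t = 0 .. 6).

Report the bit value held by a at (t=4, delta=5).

[bits: d,e,a,b,c,f,clk]
t=0: Δ0=1101110 Δ1=1101111 Δ2=1101101 Δ3=1111101 | 3Δ
t=1: Δ0=1111101 Δ1=1111100 | 1Δ
t=2: Δ0=1111100 Δ1=1111101 Δ2=0111111 Δ3=0101111 | 3Δ
t=3: Δ0=0101111 Δ1=0100110 Δ2=0100010 | 2Δ
t=4: Δ0=0100010 Δ1=0100011 Δ2=1100001 Δ3=1010001 Δ4=1000101 Δ5=1000001 | 5Δ
t=5: Δ0=1000001 Δ1=1000000 | 1Δ
t=6: Δ0=1000000 Δ1=1000001 | 1Δ

0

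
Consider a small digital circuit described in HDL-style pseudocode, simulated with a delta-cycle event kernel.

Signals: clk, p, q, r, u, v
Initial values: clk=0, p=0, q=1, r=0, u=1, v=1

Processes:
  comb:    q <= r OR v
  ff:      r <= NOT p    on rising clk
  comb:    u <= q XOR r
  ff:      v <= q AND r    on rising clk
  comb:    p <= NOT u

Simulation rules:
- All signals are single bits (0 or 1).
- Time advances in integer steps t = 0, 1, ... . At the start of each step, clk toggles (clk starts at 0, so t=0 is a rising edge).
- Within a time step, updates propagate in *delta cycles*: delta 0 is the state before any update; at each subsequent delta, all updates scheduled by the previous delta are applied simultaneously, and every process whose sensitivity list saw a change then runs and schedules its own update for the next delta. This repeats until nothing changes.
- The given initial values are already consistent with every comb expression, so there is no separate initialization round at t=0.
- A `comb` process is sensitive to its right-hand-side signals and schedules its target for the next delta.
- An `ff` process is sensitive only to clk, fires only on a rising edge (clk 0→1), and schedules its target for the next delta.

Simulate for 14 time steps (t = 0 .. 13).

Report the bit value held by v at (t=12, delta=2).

0

t0.Δ0 clk=0 q=1 r=0 v=1 p=0 u=1
t0.Δ1 clk=1 q=1 r=0 v=1 p=0 u=1
t0.Δ2 clk=1 q=1 r=1 v=0 p=0 u=1
t0.Δ3 clk=1 q=1 r=1 v=0 p=0 u=0
t0.Δ4 clk=1 q=1 r=1 v=0 p=1 u=0
t1.Δ0 clk=1 q=1 r=1 v=0 p=1 u=0
t1.Δ1 clk=0 q=1 r=1 v=0 p=1 u=0
t2.Δ0 clk=0 q=1 r=1 v=0 p=1 u=0
t2.Δ1 clk=1 q=1 r=1 v=0 p=1 u=0
t2.Δ2 clk=1 q=1 r=0 v=1 p=1 u=0
t2.Δ3 clk=1 q=1 r=0 v=1 p=1 u=1
t2.Δ4 clk=1 q=1 r=0 v=1 p=0 u=1
t3.Δ0 clk=1 q=1 r=0 v=1 p=0 u=1
t3.Δ1 clk=0 q=1 r=0 v=1 p=0 u=1
t4.Δ0 clk=0 q=1 r=0 v=1 p=0 u=1
t4.Δ1 clk=1 q=1 r=0 v=1 p=0 u=1
t4.Δ2 clk=1 q=1 r=1 v=0 p=0 u=1
t4.Δ3 clk=1 q=1 r=1 v=0 p=0 u=0
t4.Δ4 clk=1 q=1 r=1 v=0 p=1 u=0
t5.Δ0 clk=1 q=1 r=1 v=0 p=1 u=0
t5.Δ1 clk=0 q=1 r=1 v=0 p=1 u=0
t6.Δ0 clk=0 q=1 r=1 v=0 p=1 u=0
t6.Δ1 clk=1 q=1 r=1 v=0 p=1 u=0
t6.Δ2 clk=1 q=1 r=0 v=1 p=1 u=0
t6.Δ3 clk=1 q=1 r=0 v=1 p=1 u=1
t6.Δ4 clk=1 q=1 r=0 v=1 p=0 u=1
t7.Δ0 clk=1 q=1 r=0 v=1 p=0 u=1
t7.Δ1 clk=0 q=1 r=0 v=1 p=0 u=1
t8.Δ0 clk=0 q=1 r=0 v=1 p=0 u=1
t8.Δ1 clk=1 q=1 r=0 v=1 p=0 u=1
t8.Δ2 clk=1 q=1 r=1 v=0 p=0 u=1
t8.Δ3 clk=1 q=1 r=1 v=0 p=0 u=0
t8.Δ4 clk=1 q=1 r=1 v=0 p=1 u=0
t9.Δ0 clk=1 q=1 r=1 v=0 p=1 u=0
t9.Δ1 clk=0 q=1 r=1 v=0 p=1 u=0
t10.Δ0 clk=0 q=1 r=1 v=0 p=1 u=0
t10.Δ1 clk=1 q=1 r=1 v=0 p=1 u=0
t10.Δ2 clk=1 q=1 r=0 v=1 p=1 u=0
t10.Δ3 clk=1 q=1 r=0 v=1 p=1 u=1
t10.Δ4 clk=1 q=1 r=0 v=1 p=0 u=1
t11.Δ0 clk=1 q=1 r=0 v=1 p=0 u=1
t11.Δ1 clk=0 q=1 r=0 v=1 p=0 u=1
t12.Δ0 clk=0 q=1 r=0 v=1 p=0 u=1
t12.Δ1 clk=1 q=1 r=0 v=1 p=0 u=1
t12.Δ2 clk=1 q=1 r=1 v=0 p=0 u=1
t12.Δ3 clk=1 q=1 r=1 v=0 p=0 u=0
t12.Δ4 clk=1 q=1 r=1 v=0 p=1 u=0
t13.Δ0 clk=1 q=1 r=1 v=0 p=1 u=0
t13.Δ1 clk=0 q=1 r=1 v=0 p=1 u=0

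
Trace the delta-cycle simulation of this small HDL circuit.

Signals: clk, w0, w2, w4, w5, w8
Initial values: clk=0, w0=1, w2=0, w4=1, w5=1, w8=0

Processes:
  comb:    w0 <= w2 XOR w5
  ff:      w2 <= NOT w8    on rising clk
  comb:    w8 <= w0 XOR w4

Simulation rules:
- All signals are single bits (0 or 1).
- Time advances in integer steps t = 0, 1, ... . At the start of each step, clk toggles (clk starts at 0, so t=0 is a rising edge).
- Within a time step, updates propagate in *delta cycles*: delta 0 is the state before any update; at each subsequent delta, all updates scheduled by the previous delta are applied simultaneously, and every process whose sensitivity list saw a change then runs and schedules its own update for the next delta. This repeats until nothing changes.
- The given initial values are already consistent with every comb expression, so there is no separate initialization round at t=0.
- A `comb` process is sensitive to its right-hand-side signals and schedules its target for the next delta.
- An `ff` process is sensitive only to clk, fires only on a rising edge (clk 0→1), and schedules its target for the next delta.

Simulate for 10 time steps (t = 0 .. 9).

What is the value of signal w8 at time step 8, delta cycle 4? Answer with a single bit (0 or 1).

1

t=0 Δ0: w8=0 w5=1 w0=1 w4=1 w2=0 clk=0
  Δ1: clk:0→1
  Δ2: w2:0→1
  Δ3: w0:1→0
  Δ4: w8:0→1
  (4Δ to stable)
t=1 Δ0: w8=1 w5=1 w0=0 w4=1 w2=1 clk=1
  Δ1: clk:1→0
  (1Δ to stable)
t=2 Δ0: w8=1 w5=1 w0=0 w4=1 w2=1 clk=0
  Δ1: clk:0→1
  Δ2: w2:1→0
  Δ3: w0:0→1
  Δ4: w8:1→0
  (4Δ to stable)
t=3 Δ0: w8=0 w5=1 w0=1 w4=1 w2=0 clk=1
  Δ1: clk:1→0
  (1Δ to stable)
t=4 Δ0: w8=0 w5=1 w0=1 w4=1 w2=0 clk=0
  Δ1: clk:0→1
  Δ2: w2:0→1
  Δ3: w0:1→0
  Δ4: w8:0→1
  (4Δ to stable)
t=5 Δ0: w8=1 w5=1 w0=0 w4=1 w2=1 clk=1
  Δ1: clk:1→0
  (1Δ to stable)
t=6 Δ0: w8=1 w5=1 w0=0 w4=1 w2=1 clk=0
  Δ1: clk:0→1
  Δ2: w2:1→0
  Δ3: w0:0→1
  Δ4: w8:1→0
  (4Δ to stable)
t=7 Δ0: w8=0 w5=1 w0=1 w4=1 w2=0 clk=1
  Δ1: clk:1→0
  (1Δ to stable)
t=8 Δ0: w8=0 w5=1 w0=1 w4=1 w2=0 clk=0
  Δ1: clk:0→1
  Δ2: w2:0→1
  Δ3: w0:1→0
  Δ4: w8:0→1
  (4Δ to stable)
t=9 Δ0: w8=1 w5=1 w0=0 w4=1 w2=1 clk=1
  Δ1: clk:1→0
  (1Δ to stable)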